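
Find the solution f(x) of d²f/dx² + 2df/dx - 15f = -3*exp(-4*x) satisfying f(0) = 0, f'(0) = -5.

Characteristic equation r² + 2r - 15 = 0 factors as (r + 5)(r - 3) = 0, so r = -5, 3.
Hence f_h = C1*exp(-5*x) + C2*exp(3*x).
Try f_p = A*exp(-4*x). Substituting into the equation and dividing by exp(-4*x) gives A = 3/7, so f_p = 3*exp(-4*x)/7.
General solution: f = 3*exp(-4*x)/7 + C1*exp(-5*x) + C2*exp(3*x).
Apply the initial conditions: f(0) = 3/7 + C1 + C2 = 0 and f'(0) = -12/7 - 5*C1 + 3*C2 = -5. Solving gives C1 = 1/4, C2 = -19/28.

f = -19*exp(3*x)/28 + exp(-5*x)/4 + 3*exp(-4*x)/7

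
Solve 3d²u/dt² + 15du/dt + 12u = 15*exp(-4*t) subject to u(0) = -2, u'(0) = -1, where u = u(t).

u = -22*exp(-t)/9 + 4*exp(-4*t)/9 - 5*t*exp(-4*t)/3

Divide through by 3: u'' + 5u' + 4u = 5*exp(-4*t).
Characteristic equation r² + 5r + 4 = 0 factors as (r + 1)(r + 4) = 0, so r = -1, -4.
Hence u_h = C1*exp(-t) + C2*exp(-4*t).
Since exp(-4*t) solves the homogeneous equation (r = -4 is a root of multiplicity 1), multiply the trial by t. Try u_p = A*t*exp(-4*t). Substituting into the equation and dividing by exp(-4*t) gives A = -5/3, so u_p = -5*t*exp(-4*t)/3.
General solution: u = C1*exp(-t) + C2*exp(-4*t) - 5*t*exp(-4*t)/3.
Apply the initial conditions: u(0) = C1 + C2 = -2 and u'(0) = -5/3 - C1 - 4*C2 = -1. Solving gives C1 = -22/9, C2 = 4/9.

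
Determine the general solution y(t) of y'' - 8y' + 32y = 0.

Characteristic equation r² - 8r + 32 = 0 has discriminant (-8)² - 4·(32) = -64 < 0, so r = 4 ± 4i.
Hence y_h = C1*cos(4*t)*exp(4*t) + C2*exp(4*t)*sin(4*t).

y = C1*cos(4*t)*exp(4*t) + C2*exp(4*t)*sin(4*t)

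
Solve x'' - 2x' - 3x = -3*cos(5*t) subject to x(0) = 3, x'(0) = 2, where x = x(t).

x = 15*sin(5*t)/442 + 21*cos(5*t)/221 + 161*exp(3*t)/136 + 179*exp(-t)/104

Characteristic equation r² - 2r - 3 = 0 factors as (r - 3)(r + 1) = 0, so r = 3, -1.
Hence x_h = C1*exp(3*t) + C2*exp(-t).
Try x_p = A*cos(5*t) + B*sin(5*t). Substituting and equating the coefficients of cos(5t) and sin(5t) gives A = 21/221, B = 15/442, so x_p = 15*sin(5*t)/442 + 21*cos(5*t)/221.
General solution: x = 15*sin(5*t)/442 + 21*cos(5*t)/221 + C1*exp(3*t) + C2*exp(-t).
Apply the initial conditions: x(0) = 21/221 + C1 + C2 = 3 and x'(0) = 75/442 - C2 + 3*C1 = 2. Solving gives C1 = 161/136, C2 = 179/104.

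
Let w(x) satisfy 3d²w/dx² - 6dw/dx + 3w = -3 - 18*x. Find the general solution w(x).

Divide through by 3: w'' - 2w' + w = -1 - 6*x.
Characteristic equation r² - 2r + 1 = 0 has discriminant (-2)² - 4·(1) = 0, so r = 1 is a repeated root.
Hence w_h = (C1 + C2*x)*exp(x).
For the particular solution try w_p = A0 + A1*x. Substituting and matching coefficients of each power of x gives A0 = -13, A1 = -6, so w_p = -13 - 6*x.

w = -13 - 6*x + C1*exp(x) + C2*x*exp(x)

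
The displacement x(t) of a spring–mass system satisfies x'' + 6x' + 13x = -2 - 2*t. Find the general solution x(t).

x = -14/169 - 2*t/13 + C1*cos(2*t)*exp(-3*t) + C2*exp(-3*t)*sin(2*t)

Characteristic equation r² + 6r + 13 = 0 has discriminant (6)² - 4·(13) = -16 < 0, so r = -3 ± 2i.
Hence x_h = C1*cos(2*t)*exp(-3*t) + C2*exp(-3*t)*sin(2*t).
For the particular solution try x_p = A0 + A1*t. Substituting and matching coefficients of each power of t gives A0 = -14/169, A1 = -2/13, so x_p = -14/169 - 2*t/13.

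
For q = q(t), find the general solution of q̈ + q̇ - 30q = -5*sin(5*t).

q = cos(5*t)/122 + 11*sin(5*t)/122 + C1*exp(5*t) + C2*exp(-6*t)

Characteristic equation r² + r - 30 = 0 factors as (r - 5)(r + 6) = 0, so r = 5, -6.
Hence q_h = C1*exp(5*t) + C2*exp(-6*t).
Try q_p = A*cos(5*t) + B*sin(5*t). Substituting and equating the coefficients of cos(5t) and sin(5t) gives A = 1/122, B = 11/122, so q_p = cos(5*t)/122 + 11*sin(5*t)/122.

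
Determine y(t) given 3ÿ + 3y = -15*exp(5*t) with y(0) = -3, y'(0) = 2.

y = -73*cos(t)/26 - 5*exp(5*t)/26 + 77*sin(t)/26

Divide through by 3: y'' + y = -5*exp(5*t).
Characteristic equation r² + 1 = 0 has discriminant (0)² - 4·(1) = -4 < 0, so r = ± i.
Hence y_h = C1*cos(t) + C2*sin(t).
Try y_p = A*exp(5*t). Substituting into the equation and dividing by exp(5*t) gives A = -5/26, so y_p = -5*exp(5*t)/26.
General solution: y = -5*exp(5*t)/26 + C1*cos(t) + C2*sin(t).
Apply the initial conditions: y(0) = -5/26 + C1 = -3 and y'(0) = -25/26 + C2 = 2. Solving gives C1 = -73/26, C2 = 77/26.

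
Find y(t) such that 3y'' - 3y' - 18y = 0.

Divide through by 3: y'' - y' - 6y = 0.
Characteristic equation r² - r - 6 = 0 factors as (r - 3)(r + 2) = 0, so r = 3, -2.
Hence y_h = C1*exp(3*t) + C2*exp(-2*t).

y = C1*exp(3*t) + C2*exp(-2*t)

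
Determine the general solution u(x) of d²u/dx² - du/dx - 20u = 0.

Characteristic equation r² - r - 20 = 0 factors as (r + 4)(r - 5) = 0, so r = -4, 5.
Hence u_h = C1*exp(-4*x) + C2*exp(5*x).

u = C1*exp(-4*x) + C2*exp(5*x)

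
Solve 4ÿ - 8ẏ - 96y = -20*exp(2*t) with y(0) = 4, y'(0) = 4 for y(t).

y = 5*exp(2*t)/24 + 15*exp(6*t)/8 + 23*exp(-4*t)/12

Divide through by 4: y'' - 2y' - 24y = -5*exp(2*t).
Characteristic equation r² - 2r - 24 = 0 factors as (r + 4)(r - 6) = 0, so r = -4, 6.
Hence y_h = C1*exp(-4*t) + C2*exp(6*t).
Try y_p = A*exp(2*t). Substituting into the equation and dividing by exp(2*t) gives A = 5/24, so y_p = 5*exp(2*t)/24.
General solution: y = 5*exp(2*t)/24 + C1*exp(-4*t) + C2*exp(6*t).
Apply the initial conditions: y(0) = 5/24 + C1 + C2 = 4 and y'(0) = 5/12 - 4*C1 + 6*C2 = 4. Solving gives C1 = 23/12, C2 = 15/8.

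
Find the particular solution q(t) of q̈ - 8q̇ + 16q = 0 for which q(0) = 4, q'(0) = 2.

q = 4*exp(4*t) - 14*t*exp(4*t)

Characteristic equation r² - 8r + 16 = 0 has discriminant (-8)² - 4·(16) = 0, so r = 4 is a repeated root.
Hence q_h = (C1 + C2*t)*exp(4*t).
Apply the initial conditions: q(0) = C1 = 4 and q'(0) = C2 + 4*C1 = 2. Solving gives C1 = 4, C2 = -14.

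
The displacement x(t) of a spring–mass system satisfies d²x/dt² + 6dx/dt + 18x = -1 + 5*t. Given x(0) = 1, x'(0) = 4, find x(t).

x = -4/27 + 5*t/18 + 31*cos(3*t)*exp(-3*t)/27 + 43*exp(-3*t)*sin(3*t)/18

Characteristic equation r² + 6r + 18 = 0 has discriminant (6)² - 4·(18) = -36 < 0, so r = -3 ± 3i.
Hence x_h = C1*cos(3*t)*exp(-3*t) + C2*exp(-3*t)*sin(3*t).
For the particular solution try x_p = A0 + A1*t. Substituting and matching coefficients of each power of t gives A0 = -4/27, A1 = 5/18, so x_p = -4/27 + 5*t/18.
General solution: x = -4/27 + 5*t/18 + C1*cos(3*t)*exp(-3*t) + C2*exp(-3*t)*sin(3*t).
Apply the initial conditions: x(0) = -4/27 + C1 = 1 and x'(0) = 5/18 - 3*C1 + 3*C2 = 4. Solving gives C1 = 31/27, C2 = 43/18.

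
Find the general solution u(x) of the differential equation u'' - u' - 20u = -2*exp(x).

u = exp(x)/10 + C1*exp(-4*x) + C2*exp(5*x)

Characteristic equation r² - r - 20 = 0 factors as (r + 4)(r - 5) = 0, so r = -4, 5.
Hence u_h = C1*exp(-4*x) + C2*exp(5*x).
Try u_p = A*exp(x). Substituting into the equation and dividing by exp(x) gives A = 1/10, so u_p = exp(x)/10.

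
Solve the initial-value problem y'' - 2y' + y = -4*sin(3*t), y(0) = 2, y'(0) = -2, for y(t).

Characteristic equation r² - 2r + 1 = 0 has discriminant (-2)² - 4·(1) = 0, so r = 1 is a repeated root.
Hence y_h = (C1 + C2*t)*exp(t).
Try y_p = A*cos(3*t) + B*sin(3*t). Substituting and equating the coefficients of cos(3t) and sin(3t) gives A = -6/25, B = 8/25, so y_p = -6*cos(3*t)/25 + 8*sin(3*t)/25.
General solution: y = -6*cos(3*t)/25 + 8*sin(3*t)/25 + C1*exp(t) + C2*t*exp(t).
Apply the initial conditions: y(0) = -6/25 + C1 = 2 and y'(0) = 24/25 + C1 + C2 = -2. Solving gives C1 = 56/25, C2 = -26/5.

y = -6*cos(3*t)/25 + 8*sin(3*t)/25 + 56*exp(t)/25 - 26*t*exp(t)/5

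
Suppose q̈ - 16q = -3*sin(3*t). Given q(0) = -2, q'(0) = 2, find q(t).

Characteristic equation r² - 16 = 0 factors as (r - 4)(r + 4) = 0, so r = 4, -4.
Hence q_h = C1*exp(4*t) + C2*exp(-4*t).
Try q_p = A*cos(3*t) + B*sin(3*t). Substituting and equating the coefficients of cos(3t) and sin(3t) gives A = 0, B = 3/25, so q_p = 3*sin(3*t)/25.
General solution: q = 3*sin(3*t)/25 + C1*exp(4*t) + C2*exp(-4*t).
Apply the initial conditions: q(0) = C1 + C2 = -2 and q'(0) = 9/25 - 4*C2 + 4*C1 = 2. Solving gives C1 = -159/200, C2 = -241/200.

q = -241*exp(-4*t)/200 - 159*exp(4*t)/200 + 3*sin(3*t)/25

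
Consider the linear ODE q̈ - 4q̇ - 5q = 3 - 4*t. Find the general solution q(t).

Characteristic equation r² - 4r - 5 = 0 factors as (r + 1)(r - 5) = 0, so r = -1, 5.
Hence q_h = C1*exp(-t) + C2*exp(5*t).
For the particular solution try q_p = A0 + A1*t. Substituting and matching coefficients of each power of t gives A0 = -31/25, A1 = 4/5, so q_p = -31/25 + 4*t/5.

q = -31/25 + 4*t/5 + C1*exp(-t) + C2*exp(5*t)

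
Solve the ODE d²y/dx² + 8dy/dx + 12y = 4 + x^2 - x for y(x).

y = 97/216 - 7*x/36 + x**2/12 + C1*exp(-6*x) + C2*exp(-2*x)

Characteristic equation r² + 8r + 12 = 0 factors as (r + 6)(r + 2) = 0, so r = -6, -2.
Hence y_h = C1*exp(-6*x) + C2*exp(-2*x).
For the particular solution try y_p = A0 + A1*x + A2*x^2. Substituting and matching coefficients of each power of x gives A0 = 97/216, A1 = -7/36, A2 = 1/12, so y_p = 97/216 - 7*x/36 + x^2/12.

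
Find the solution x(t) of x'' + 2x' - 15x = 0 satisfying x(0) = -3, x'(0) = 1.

Characteristic equation r² + 2r - 15 = 0 factors as (r + 5)(r - 3) = 0, so r = -5, 3.
Hence x_h = C1*exp(-5*t) + C2*exp(3*t).
Apply the initial conditions: x(0) = C1 + C2 = -3 and x'(0) = -5*C1 + 3*C2 = 1. Solving gives C1 = -5/4, C2 = -7/4.

x = -7*exp(3*t)/4 - 5*exp(-5*t)/4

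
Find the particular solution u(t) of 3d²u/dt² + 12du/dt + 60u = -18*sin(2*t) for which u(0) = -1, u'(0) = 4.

Divide through by 3: u'' + 4u' + 20u = -6*sin(2*t).
Characteristic equation r² + 4r + 20 = 0 has discriminant (4)² - 4·(20) = -64 < 0, so r = -2 ± 4i.
Hence u_h = C1*cos(4*t)*exp(-2*t) + C2*exp(-2*t)*sin(4*t).
Try u_p = A*cos(2*t) + B*sin(2*t). Substituting and equating the coefficients of cos(2t) and sin(2t) gives A = 3/20, B = -3/10, so u_p = -3*sin(2*t)/10 + 3*cos(2*t)/20.
General solution: u = -3*sin(2*t)/10 + 3*cos(2*t)/20 + C1*cos(4*t)*exp(-2*t) + C2*exp(-2*t)*sin(4*t).
Apply the initial conditions: u(0) = 3/20 + C1 = -1 and u'(0) = -3/5 - 2*C1 + 4*C2 = 4. Solving gives C1 = -23/20, C2 = 23/40.

u = -3*sin(2*t)/10 + 3*cos(2*t)/20 - 23*cos(4*t)*exp(-2*t)/20 + 23*exp(-2*t)*sin(4*t)/40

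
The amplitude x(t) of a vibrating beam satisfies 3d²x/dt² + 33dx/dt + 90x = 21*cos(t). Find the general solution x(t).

Divide through by 3: x'' + 11x' + 30x = 7*cos(t).
Characteristic equation r² + 11r + 30 = 0 factors as (r + 6)(r + 5) = 0, so r = -6, -5.
Hence x_h = C1*exp(-6*t) + C2*exp(-5*t).
Try x_p = A*cos(t) + B*sin(t). Substituting and equating the coefficients of cos(t) and sin(t) gives A = 203/962, B = 77/962, so x_p = 77*sin(t)/962 + 203*cos(t)/962.

x = 77*sin(t)/962 + 203*cos(t)/962 + C1*exp(-6*t) + C2*exp(-5*t)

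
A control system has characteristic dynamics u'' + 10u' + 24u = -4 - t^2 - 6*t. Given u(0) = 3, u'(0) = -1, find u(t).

u = -127/1728 - 1243*exp(-6*t)/216 - 31*t/144 - t**2/24 + 565*exp(-4*t)/64

Characteristic equation r² + 10r + 24 = 0 factors as (r + 6)(r + 4) = 0, so r = -6, -4.
Hence u_h = C1*exp(-6*t) + C2*exp(-4*t).
For the particular solution try u_p = A0 + A1*t + A2*t^2. Substituting and matching coefficients of each power of t gives A0 = -127/1728, A1 = -31/144, A2 = -1/24, so u_p = -127/1728 - 31*t/144 - t^2/24.
General solution: u = -127/1728 - 31*t/144 - t^2/24 + C1*exp(-6*t) + C2*exp(-4*t).
Apply the initial conditions: u(0) = -127/1728 + C1 + C2 = 3 and u'(0) = -31/144 - 6*C1 - 4*C2 = -1. Solving gives C1 = -1243/216, C2 = 565/64.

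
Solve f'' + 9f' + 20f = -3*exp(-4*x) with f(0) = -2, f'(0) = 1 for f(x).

f = -6*exp(-4*x) + 4*exp(-5*x) - 3*x*exp(-4*x)

Characteristic equation r² + 9r + 20 = 0 factors as (r + 5)(r + 4) = 0, so r = -5, -4.
Hence f_h = C1*exp(-5*x) + C2*exp(-4*x).
Since exp(-4*x) solves the homogeneous equation (r = -4 is a root of multiplicity 1), multiply the trial by x. Try f_p = A*x*exp(-4*x). Substituting into the equation and dividing by exp(-4*x) gives A = -3, so f_p = -3*x*exp(-4*x).
General solution: f = C1*exp(-5*x) + C2*exp(-4*x) - 3*x*exp(-4*x).
Apply the initial conditions: f(0) = C1 + C2 = -2 and f'(0) = -3 - 5*C1 - 4*C2 = 1. Solving gives C1 = 4, C2 = -6.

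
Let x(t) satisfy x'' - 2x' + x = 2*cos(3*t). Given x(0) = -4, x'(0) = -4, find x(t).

x = -96*exp(t)/25 - 4*cos(3*t)/25 - 3*sin(3*t)/25 + t*exp(t)/5

Characteristic equation r² - 2r + 1 = 0 has discriminant (-2)² - 4·(1) = 0, so r = 1 is a repeated root.
Hence x_h = (C1 + C2*t)*exp(t).
Try x_p = A*cos(3*t) + B*sin(3*t). Substituting and equating the coefficients of cos(3t) and sin(3t) gives A = -4/25, B = -3/25, so x_p = -4*cos(3*t)/25 - 3*sin(3*t)/25.
General solution: x = -4*cos(3*t)/25 - 3*sin(3*t)/25 + C1*exp(t) + C2*t*exp(t).
Apply the initial conditions: x(0) = -4/25 + C1 = -4 and x'(0) = -9/25 + C1 + C2 = -4. Solving gives C1 = -96/25, C2 = 1/5.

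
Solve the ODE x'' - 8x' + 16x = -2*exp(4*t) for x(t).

x = C1*exp(4*t) - t**2*exp(4*t) + C2*t*exp(4*t)

Characteristic equation r² - 8r + 16 = 0 has discriminant (-8)² - 4·(16) = 0, so r = 4 is a repeated root.
Hence x_h = (C1 + C2*t)*exp(4*t).
Since exp(4*t) solves the homogeneous equation (r = 4 is a root of multiplicity 2), multiply the trial by t^2. Try x_p = A*t^2*exp(4*t). Substituting into the equation and dividing by exp(4*t) gives A = -1, so x_p = -t^2*exp(4*t).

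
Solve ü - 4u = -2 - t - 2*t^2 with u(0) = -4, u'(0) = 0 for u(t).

Characteristic equation r² - 4 = 0 factors as (r - 2)(r + 2) = 0, so r = 2, -2.
Hence u_h = C1*exp(2*t) + C2*exp(-2*t).
For the particular solution try u_p = A0 + A1*t + A2*t^2. Substituting and matching coefficients of each power of t gives A0 = 3/4, A1 = 1/4, A2 = 1/2, so u_p = 3/4 + t^2/2 + t/4.
General solution: u = 3/4 + t^2/2 + t/4 + C1*exp(2*t) + C2*exp(-2*t).
Apply the initial conditions: u(0) = 3/4 + C1 + C2 = -4 and u'(0) = 1/4 - 2*C2 + 2*C1 = 0. Solving gives C1 = -39/16, C2 = -37/16.

u = 3/4 + t**2/2 - 39*exp(2*t)/16 - 37*exp(-2*t)/16 + t/4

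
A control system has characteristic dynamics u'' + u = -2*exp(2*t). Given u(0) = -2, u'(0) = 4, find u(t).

u = -8*cos(t)/5 - 2*exp(2*t)/5 + 24*sin(t)/5

Characteristic equation r² + 1 = 0 has discriminant (0)² - 4·(1) = -4 < 0, so r = ± i.
Hence u_h = C1*cos(t) + C2*sin(t).
Try u_p = A*exp(2*t). Substituting into the equation and dividing by exp(2*t) gives A = -2/5, so u_p = -2*exp(2*t)/5.
General solution: u = -2*exp(2*t)/5 + C1*cos(t) + C2*sin(t).
Apply the initial conditions: u(0) = -2/5 + C1 = -2 and u'(0) = -4/5 + C2 = 4. Solving gives C1 = -8/5, C2 = 24/5.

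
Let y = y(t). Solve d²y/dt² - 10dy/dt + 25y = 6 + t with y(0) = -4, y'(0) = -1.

Characteristic equation r² - 10r + 25 = 0 has discriminant (-10)² - 4·(25) = 0, so r = 5 is a repeated root.
Hence y_h = (C1 + C2*t)*exp(5*t).
For the particular solution try y_p = A0 + A1*t. Substituting and matching coefficients of each power of t gives A0 = 32/125, A1 = 1/25, so y_p = 32/125 + t/25.
General solution: y = 32/125 + t/25 + C1*exp(5*t) + C2*t*exp(5*t).
Apply the initial conditions: y(0) = 32/125 + C1 = -4 and y'(0) = 1/25 + C2 + 5*C1 = -1. Solving gives C1 = -532/125, C2 = 506/25.

y = 32/125 - 532*exp(5*t)/125 + t/25 + 506*t*exp(5*t)/25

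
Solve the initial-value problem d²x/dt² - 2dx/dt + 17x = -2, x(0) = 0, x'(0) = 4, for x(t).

Characteristic equation r² - 2r + 17 = 0 has discriminant (-2)² - 4·(17) = -64 < 0, so r = 1 ± 4i.
Hence x_h = C1*cos(4*t)*exp(t) + C2*exp(t)*sin(4*t).
For the particular solution try x_p = A0. Substituting and matching coefficients of each power of t gives A0 = -2/17, so x_p = -2/17.
General solution: x = -2/17 + C1*cos(4*t)*exp(t) + C2*exp(t)*sin(4*t).
Apply the initial conditions: x(0) = -2/17 + C1 = 0 and x'(0) = C1 + 4*C2 = 4. Solving gives C1 = 2/17, C2 = 33/34.

x = -2/17 + 2*cos(4*t)*exp(t)/17 + 33*exp(t)*sin(4*t)/34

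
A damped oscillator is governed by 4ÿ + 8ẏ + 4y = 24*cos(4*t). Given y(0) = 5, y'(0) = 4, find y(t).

y = -90*cos(4*t)/289 + 48*sin(4*t)/289 + 1535*exp(-t)/289 + 147*t*exp(-t)/17

Divide through by 4: y'' + 2y' + y = 6*cos(4*t).
Characteristic equation r² + 2r + 1 = 0 has discriminant (2)² - 4·(1) = 0, so r = -1 is a repeated root.
Hence y_h = (C1 + C2*t)*exp(-t).
Try y_p = A*cos(4*t) + B*sin(4*t). Substituting and equating the coefficients of cos(4t) and sin(4t) gives A = -90/289, B = 48/289, so y_p = -90*cos(4*t)/289 + 48*sin(4*t)/289.
General solution: y = -90*cos(4*t)/289 + 48*sin(4*t)/289 + C1*exp(-t) + C2*t*exp(-t).
Apply the initial conditions: y(0) = -90/289 + C1 = 5 and y'(0) = 192/289 + C2 - C1 = 4. Solving gives C1 = 1535/289, C2 = 147/17.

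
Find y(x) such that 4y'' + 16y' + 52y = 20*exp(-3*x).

y = exp(-3*x)/2 + C1*cos(3*x)*exp(-2*x) + C2*exp(-2*x)*sin(3*x)

Divide through by 4: y'' + 4y' + 13y = 5*exp(-3*x).
Characteristic equation r² + 4r + 13 = 0 has discriminant (4)² - 4·(13) = -36 < 0, so r = -2 ± 3i.
Hence y_h = C1*cos(3*x)*exp(-2*x) + C2*exp(-2*x)*sin(3*x).
Try y_p = A*exp(-3*x). Substituting into the equation and dividing by exp(-3*x) gives A = 1/2, so y_p = exp(-3*x)/2.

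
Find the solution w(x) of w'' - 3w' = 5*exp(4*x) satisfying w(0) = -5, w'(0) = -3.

Characteristic equation r² - 3r = 0 factors as (r - 3)r = 0, so r = 3, 0.
Hence w_h = C1*exp(3*x) + C2.
Try w_p = A*exp(4*x). Substituting into the equation and dividing by exp(4*x) gives A = 5/4, so w_p = 5*exp(4*x)/4.
General solution: w = C2 + 5*exp(4*x)/4 + C1*exp(3*x).
Apply the initial conditions: w(0) = 5/4 + C1 + C2 = -5 and w'(0) = 5 + 3*C1 = -3. Solving gives C1 = -8/3, C2 = -43/12.

w = -43/12 - 8*exp(3*x)/3 + 5*exp(4*x)/4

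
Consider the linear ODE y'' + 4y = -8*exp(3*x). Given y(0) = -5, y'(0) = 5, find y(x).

y = -57*cos(2*x)/13 - 8*exp(3*x)/13 + 89*sin(2*x)/26

Characteristic equation r² + 4 = 0 has discriminant (0)² - 4·(4) = -16 < 0, so r = ± 2i.
Hence y_h = C1*cos(2*x) + C2*sin(2*x).
Try y_p = A*exp(3*x). Substituting into the equation and dividing by exp(3*x) gives A = -8/13, so y_p = -8*exp(3*x)/13.
General solution: y = -8*exp(3*x)/13 + C1*cos(2*x) + C2*sin(2*x).
Apply the initial conditions: y(0) = -8/13 + C1 = -5 and y'(0) = -24/13 + 2*C2 = 5. Solving gives C1 = -57/13, C2 = 89/26.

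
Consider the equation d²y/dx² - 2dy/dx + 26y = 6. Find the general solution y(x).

y = 3/13 + C1*cos(5*x)*exp(x) + C2*exp(x)*sin(5*x)

Characteristic equation r² - 2r + 26 = 0 has discriminant (-2)² - 4·(26) = -100 < 0, so r = 1 ± 5i.
Hence y_h = C1*cos(5*x)*exp(x) + C2*exp(x)*sin(5*x).
For the particular solution try y_p = A0. Substituting and matching coefficients of each power of x gives A0 = 3/13, so y_p = 3/13.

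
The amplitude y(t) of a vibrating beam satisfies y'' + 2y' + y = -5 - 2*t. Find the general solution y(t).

y = -1 - 2*t + C1*exp(-t) + C2*t*exp(-t)

Characteristic equation r² + 2r + 1 = 0 has discriminant (2)² - 4·(1) = 0, so r = -1 is a repeated root.
Hence y_h = (C1 + C2*t)*exp(-t).
For the particular solution try y_p = A0 + A1*t. Substituting and matching coefficients of each power of t gives A0 = -1, A1 = -2, so y_p = -1 - 2*t.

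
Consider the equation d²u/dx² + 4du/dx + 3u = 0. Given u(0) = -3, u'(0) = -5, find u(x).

Characteristic equation r² + 4r + 3 = 0 factors as (r + 1)(r + 3) = 0, so r = -1, -3.
Hence u_h = C1*exp(-x) + C2*exp(-3*x).
Apply the initial conditions: u(0) = C1 + C2 = -3 and u'(0) = -C1 - 3*C2 = -5. Solving gives C1 = -7, C2 = 4.

u = -7*exp(-x) + 4*exp(-3*x)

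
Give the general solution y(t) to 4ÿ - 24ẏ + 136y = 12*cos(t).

Divide through by 4: y'' - 6y' + 34y = 3*cos(t).
Characteristic equation r² - 6r + 34 = 0 has discriminant (-6)² - 4·(34) = -100 < 0, so r = 3 ± 5i.
Hence y_h = C1*cos(5*t)*exp(3*t) + C2*exp(3*t)*sin(5*t).
Try y_p = A*cos(t) + B*sin(t). Substituting and equating the coefficients of cos(t) and sin(t) gives A = 11/125, B = -2/125, so y_p = -2*sin(t)/125 + 11*cos(t)/125.

y = -2*sin(t)/125 + 11*cos(t)/125 + C1*cos(5*t)*exp(3*t) + C2*exp(3*t)*sin(5*t)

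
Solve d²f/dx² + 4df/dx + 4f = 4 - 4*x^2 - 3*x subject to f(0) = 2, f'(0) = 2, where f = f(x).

Characteristic equation r² + 4r + 4 = 0 has discriminant (4)² - 4·(4) = 0, so r = -2 is a repeated root.
Hence f_h = (C1 + C2*x)*exp(-2*x).
For the particular solution try f_p = A0 + A1*x + A2*x^2. Substituting and matching coefficients of each power of x gives A0 = 1/4, A1 = 5/4, A2 = -1, so f_p = 1/4 - x^2 + 5*x/4.
General solution: f = 1/4 - x^2 + 5*x/4 + C1*exp(-2*x) + C2*x*exp(-2*x).
Apply the initial conditions: f(0) = 1/4 + C1 = 2 and f'(0) = 5/4 + C2 - 2*C1 = 2. Solving gives C1 = 7/4, C2 = 17/4.

f = 1/4 - x**2 + 5*x/4 + 7*exp(-2*x)/4 + 17*x*exp(-2*x)/4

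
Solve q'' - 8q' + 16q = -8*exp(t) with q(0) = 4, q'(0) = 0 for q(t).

q = -8*exp(t)/9 + 44*exp(4*t)/9 - 56*t*exp(4*t)/3

Characteristic equation r² - 8r + 16 = 0 has discriminant (-8)² - 4·(16) = 0, so r = 4 is a repeated root.
Hence q_h = (C1 + C2*t)*exp(4*t).
Try q_p = A*exp(t). Substituting into the equation and dividing by exp(t) gives A = -8/9, so q_p = -8*exp(t)/9.
General solution: q = -8*exp(t)/9 + C1*exp(4*t) + C2*t*exp(4*t).
Apply the initial conditions: q(0) = -8/9 + C1 = 4 and q'(0) = -8/9 + C2 + 4*C1 = 0. Solving gives C1 = 44/9, C2 = -56/3.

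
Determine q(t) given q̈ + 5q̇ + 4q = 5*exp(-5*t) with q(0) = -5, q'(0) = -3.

Characteristic equation r² + 5r + 4 = 0 factors as (r + 4)(r + 1) = 0, so r = -4, -1.
Hence q_h = C1*exp(-4*t) + C2*exp(-t).
Try q_p = A*exp(-5*t). Substituting into the equation and dividing by exp(-5*t) gives A = 5/4, so q_p = 5*exp(-5*t)/4.
General solution: q = 5*exp(-5*t)/4 + C1*exp(-4*t) + C2*exp(-t).
Apply the initial conditions: q(0) = 5/4 + C1 + C2 = -5 and q'(0) = -25/4 - C2 - 4*C1 = -3. Solving gives C1 = 1, C2 = -29/4.

q = -29*exp(-t)/4 + 5*exp(-5*t)/4 + exp(-4*t)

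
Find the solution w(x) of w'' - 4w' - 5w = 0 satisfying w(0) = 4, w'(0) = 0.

Characteristic equation r² - 4r - 5 = 0 factors as (r + 1)(r - 5) = 0, so r = -1, 5.
Hence w_h = C1*exp(-x) + C2*exp(5*x).
Apply the initial conditions: w(0) = C1 + C2 = 4 and w'(0) = -C1 + 5*C2 = 0. Solving gives C1 = 10/3, C2 = 2/3.

w = 2*exp(5*x)/3 + 10*exp(-x)/3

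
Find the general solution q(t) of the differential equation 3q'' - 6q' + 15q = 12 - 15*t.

Divide through by 3: q'' - 2q' + 5q = 4 - 5*t.
Characteristic equation r² - 2r + 5 = 0 has discriminant (-2)² - 4·(5) = -16 < 0, so r = 1 ± 2i.
Hence q_h = C1*cos(2*t)*exp(t) + C2*exp(t)*sin(2*t).
For the particular solution try q_p = A0 + A1*t. Substituting and matching coefficients of each power of t gives A0 = 2/5, A1 = -1, so q_p = 2/5 - t.

q = 2/5 - t + C1*cos(2*t)*exp(t) + C2*exp(t)*sin(2*t)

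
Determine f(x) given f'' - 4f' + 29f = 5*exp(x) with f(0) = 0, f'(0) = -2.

f = 5*exp(x)/26 - 47*exp(2*x)*sin(5*x)/130 - 5*cos(5*x)*exp(2*x)/26

Characteristic equation r² - 4r + 29 = 0 has discriminant (-4)² - 4·(29) = -100 < 0, so r = 2 ± 5i.
Hence f_h = C1*cos(5*x)*exp(2*x) + C2*exp(2*x)*sin(5*x).
Try f_p = A*exp(x). Substituting into the equation and dividing by exp(x) gives A = 5/26, so f_p = 5*exp(x)/26.
General solution: f = 5*exp(x)/26 + C1*cos(5*x)*exp(2*x) + C2*exp(2*x)*sin(5*x).
Apply the initial conditions: f(0) = 5/26 + C1 = 0 and f'(0) = 5/26 + 2*C1 + 5*C2 = -2. Solving gives C1 = -5/26, C2 = -47/130.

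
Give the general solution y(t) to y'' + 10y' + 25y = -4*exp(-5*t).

y = C1*exp(-5*t) - 2*t**2*exp(-5*t) + C2*t*exp(-5*t)

Characteristic equation r² + 10r + 25 = 0 has discriminant (10)² - 4·(25) = 0, so r = -5 is a repeated root.
Hence y_h = (C1 + C2*t)*exp(-5*t).
Since exp(-5*t) solves the homogeneous equation (r = -5 is a root of multiplicity 2), multiply the trial by t^2. Try y_p = A*t^2*exp(-5*t). Substituting into the equation and dividing by exp(-5*t) gives A = -2, so y_p = -2*t^2*exp(-5*t).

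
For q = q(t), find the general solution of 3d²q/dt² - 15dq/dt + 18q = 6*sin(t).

q = cos(t)/5 + sin(t)/5 + C1*exp(3*t) + C2*exp(2*t)

Divide through by 3: q'' - 5q' + 6q = 2*sin(t).
Characteristic equation r² - 5r + 6 = 0 factors as (r - 3)(r - 2) = 0, so r = 3, 2.
Hence q_h = C1*exp(3*t) + C2*exp(2*t).
Try q_p = A*cos(t) + B*sin(t). Substituting and equating the coefficients of cos(t) and sin(t) gives A = 1/5, B = 1/5, so q_p = cos(t)/5 + sin(t)/5.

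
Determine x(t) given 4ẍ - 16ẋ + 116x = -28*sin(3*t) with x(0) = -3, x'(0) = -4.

x = -35*sin(3*t)/136 - 21*cos(3*t)/136 - 387*cos(5*t)*exp(2*t)/136 + 67*exp(2*t)*sin(5*t)/136

Divide through by 4: x'' - 4x' + 29x = -7*sin(3*t).
Characteristic equation r² - 4r + 29 = 0 has discriminant (-4)² - 4·(29) = -100 < 0, so r = 2 ± 5i.
Hence x_h = C1*cos(5*t)*exp(2*t) + C2*exp(2*t)*sin(5*t).
Try x_p = A*cos(3*t) + B*sin(3*t). Substituting and equating the coefficients of cos(3t) and sin(3t) gives A = -21/136, B = -35/136, so x_p = -35*sin(3*t)/136 - 21*cos(3*t)/136.
General solution: x = -35*sin(3*t)/136 - 21*cos(3*t)/136 + C1*cos(5*t)*exp(2*t) + C2*exp(2*t)*sin(5*t).
Apply the initial conditions: x(0) = -21/136 + C1 = -3 and x'(0) = -105/136 + 2*C1 + 5*C2 = -4. Solving gives C1 = -387/136, C2 = 67/136.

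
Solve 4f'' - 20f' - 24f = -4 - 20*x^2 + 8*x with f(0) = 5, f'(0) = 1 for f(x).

f = 203/108 - 31*x/18 + 5*x**2/6 + 16*exp(-x)/7 + 631*exp(6*x)/756

Divide through by 4: f'' - 5f' - 6f = -1 - 5*x^2 + 2*x.
Characteristic equation r² - 5r - 6 = 0 factors as (r - 6)(r + 1) = 0, so r = 6, -1.
Hence f_h = C1*exp(6*x) + C2*exp(-x).
For the particular solution try f_p = A0 + A1*x + A2*x^2. Substituting and matching coefficients of each power of x gives A0 = 203/108, A1 = -31/18, A2 = 5/6, so f_p = 203/108 - 31*x/18 + 5*x^2/6.
General solution: f = 203/108 - 31*x/18 + 5*x^2/6 + C1*exp(6*x) + C2*exp(-x).
Apply the initial conditions: f(0) = 203/108 + C1 + C2 = 5 and f'(0) = -31/18 - C2 + 6*C1 = 1. Solving gives C1 = 631/756, C2 = 16/7.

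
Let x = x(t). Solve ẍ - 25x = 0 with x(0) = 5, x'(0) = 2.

Characteristic equation r² - 25 = 0 factors as (r + 5)(r - 5) = 0, so r = -5, 5.
Hence x_h = C1*exp(-5*t) + C2*exp(5*t).
Apply the initial conditions: x(0) = C1 + C2 = 5 and x'(0) = -5*C1 + 5*C2 = 2. Solving gives C1 = 23/10, C2 = 27/10.

x = 23*exp(-5*t)/10 + 27*exp(5*t)/10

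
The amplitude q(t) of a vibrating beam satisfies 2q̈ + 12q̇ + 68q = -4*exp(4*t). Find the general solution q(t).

q = -exp(4*t)/37 + C1*cos(5*t)*exp(-3*t) + C2*exp(-3*t)*sin(5*t)

Divide through by 2: q'' + 6q' + 34q = -2*exp(4*t).
Characteristic equation r² + 6r + 34 = 0 has discriminant (6)² - 4·(34) = -100 < 0, so r = -3 ± 5i.
Hence q_h = C1*cos(5*t)*exp(-3*t) + C2*exp(-3*t)*sin(5*t).
Try q_p = A*exp(4*t). Substituting into the equation and dividing by exp(4*t) gives A = -1/37, so q_p = -exp(4*t)/37.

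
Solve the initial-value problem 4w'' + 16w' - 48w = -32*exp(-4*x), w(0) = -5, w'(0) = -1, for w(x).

w = -97*exp(2*x)/24 - 13*exp(-6*x)/8 + 2*exp(-4*x)/3

Divide through by 4: w'' + 4w' - 12w = -8*exp(-4*x).
Characteristic equation r² + 4r - 12 = 0 factors as (r + 6)(r - 2) = 0, so r = -6, 2.
Hence w_h = C1*exp(-6*x) + C2*exp(2*x).
Try w_p = A*exp(-4*x). Substituting into the equation and dividing by exp(-4*x) gives A = 2/3, so w_p = 2*exp(-4*x)/3.
General solution: w = 2*exp(-4*x)/3 + C1*exp(-6*x) + C2*exp(2*x).
Apply the initial conditions: w(0) = 2/3 + C1 + C2 = -5 and w'(0) = -8/3 - 6*C1 + 2*C2 = -1. Solving gives C1 = -13/8, C2 = -97/24.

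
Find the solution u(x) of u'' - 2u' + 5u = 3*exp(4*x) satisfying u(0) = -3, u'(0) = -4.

u = 3*exp(4*x)/13 - 42*cos(2*x)*exp(x)/13 - 11*exp(x)*sin(2*x)/13

Characteristic equation r² - 2r + 5 = 0 has discriminant (-2)² - 4·(5) = -16 < 0, so r = 1 ± 2i.
Hence u_h = C1*cos(2*x)*exp(x) + C2*exp(x)*sin(2*x).
Try u_p = A*exp(4*x). Substituting into the equation and dividing by exp(4*x) gives A = 3/13, so u_p = 3*exp(4*x)/13.
General solution: u = 3*exp(4*x)/13 + C1*cos(2*x)*exp(x) + C2*exp(x)*sin(2*x).
Apply the initial conditions: u(0) = 3/13 + C1 = -3 and u'(0) = 12/13 + C1 + 2*C2 = -4. Solving gives C1 = -42/13, C2 = -11/13.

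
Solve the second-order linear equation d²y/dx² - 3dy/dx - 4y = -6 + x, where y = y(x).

y = 27/16 - x/4 + C1*exp(-x) + C2*exp(4*x)

Characteristic equation r² - 3r - 4 = 0 factors as (r + 1)(r - 4) = 0, so r = -1, 4.
Hence y_h = C1*exp(-x) + C2*exp(4*x).
For the particular solution try y_p = A0 + A1*x. Substituting and matching coefficients of each power of x gives A0 = 27/16, A1 = -1/4, so y_p = 27/16 - x/4.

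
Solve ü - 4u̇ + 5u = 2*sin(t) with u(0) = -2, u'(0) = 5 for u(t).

Characteristic equation r² - 4r + 5 = 0 has discriminant (-4)² - 4·(5) = -4 < 0, so r = 2 ± i.
Hence u_h = C1*cos(t)*exp(2*t) + C2*exp(2*t)*sin(t).
Try u_p = A*cos(t) + B*sin(t). Substituting and equating the coefficients of cos(t) and sin(t) gives A = 1/4, B = 1/4, so u_p = cos(t)/4 + sin(t)/4.
General solution: u = cos(t)/4 + sin(t)/4 + C1*cos(t)*exp(2*t) + C2*exp(2*t)*sin(t).
Apply the initial conditions: u(0) = 1/4 + C1 = -2 and u'(0) = 1/4 + C2 + 2*C1 = 5. Solving gives C1 = -9/4, C2 = 37/4.

u = cos(t)/4 + sin(t)/4 - 9*cos(t)*exp(2*t)/4 + 37*exp(2*t)*sin(t)/4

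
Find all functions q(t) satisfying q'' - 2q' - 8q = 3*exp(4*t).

Characteristic equation r² - 2r - 8 = 0 factors as (r + 2)(r - 4) = 0, so r = -2, 4.
Hence q_h = C1*exp(-2*t) + C2*exp(4*t).
Since exp(4*t) solves the homogeneous equation (r = 4 is a root of multiplicity 1), multiply the trial by t. Try q_p = A*t*exp(4*t). Substituting into the equation and dividing by exp(4*t) gives A = 1/2, so q_p = t*exp(4*t)/2.

q = C1*exp(-2*t) + C2*exp(4*t) + t*exp(4*t)/2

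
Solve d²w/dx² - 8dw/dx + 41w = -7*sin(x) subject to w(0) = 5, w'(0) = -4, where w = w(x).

Characteristic equation r² - 8r + 41 = 0 has discriminant (-8)² - 4·(41) = -100 < 0, so r = 4 ± 5i.
Hence w_h = C1*cos(5*x)*exp(4*x) + C2*exp(4*x)*sin(5*x).
Try w_p = A*cos(x) + B*sin(x). Substituting and equating the coefficients of cos(x) and sin(x) gives A = -7/208, B = -35/208, so w_p = -35*sin(x)/208 - 7*cos(x)/208.
General solution: w = -35*sin(x)/208 - 7*cos(x)/208 + C1*cos(5*x)*exp(4*x) + C2*exp(4*x)*sin(5*x).
Apply the initial conditions: w(0) = -7/208 + C1 = 5 and w'(0) = -35/208 + 4*C1 + 5*C2 = -4. Solving gives C1 = 1047/208, C2 = -997/208.

w = -35*sin(x)/208 - 7*cos(x)/208 - 997*exp(4*x)*sin(5*x)/208 + 1047*cos(5*x)*exp(4*x)/208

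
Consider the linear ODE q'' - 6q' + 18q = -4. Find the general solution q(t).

q = -2/9 + C1*cos(3*t)*exp(3*t) + C2*exp(3*t)*sin(3*t)

Characteristic equation r² - 6r + 18 = 0 has discriminant (-6)² - 4·(18) = -36 < 0, so r = 3 ± 3i.
Hence q_h = C1*cos(3*t)*exp(3*t) + C2*exp(3*t)*sin(3*t).
For the particular solution try q_p = A0. Substituting and matching coefficients of each power of t gives A0 = -2/9, so q_p = -2/9.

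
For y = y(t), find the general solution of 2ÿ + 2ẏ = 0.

y = C2 + C1*exp(-t)

Divide through by 2: y'' + y' = 0.
Characteristic equation r² + r = 0 factors as (r + 1)r = 0, so r = -1, 0.
Hence y_h = C1*exp(-t) + C2.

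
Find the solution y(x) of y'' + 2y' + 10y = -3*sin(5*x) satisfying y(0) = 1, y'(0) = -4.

y = 6*cos(5*x)/65 + 9*sin(5*x)/65 - 82*exp(-x)*sin(3*x)/65 + 59*cos(3*x)*exp(-x)/65

Characteristic equation r² + 2r + 10 = 0 has discriminant (2)² - 4·(10) = -36 < 0, so r = -1 ± 3i.
Hence y_h = C1*cos(3*x)*exp(-x) + C2*exp(-x)*sin(3*x).
Try y_p = A*cos(5*x) + B*sin(5*x). Substituting and equating the coefficients of cos(5x) and sin(5x) gives A = 6/65, B = 9/65, so y_p = 6*cos(5*x)/65 + 9*sin(5*x)/65.
General solution: y = 6*cos(5*x)/65 + 9*sin(5*x)/65 + C1*cos(3*x)*exp(-x) + C2*exp(-x)*sin(3*x).
Apply the initial conditions: y(0) = 6/65 + C1 = 1 and y'(0) = 9/13 - C1 + 3*C2 = -4. Solving gives C1 = 59/65, C2 = -82/65.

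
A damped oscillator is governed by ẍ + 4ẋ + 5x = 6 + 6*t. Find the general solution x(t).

x = 6/25 + 6*t/5 + C1*cos(t)*exp(-2*t) + C2*exp(-2*t)*sin(t)

Characteristic equation r² + 4r + 5 = 0 has discriminant (4)² - 4·(5) = -4 < 0, so r = -2 ± i.
Hence x_h = C1*cos(t)*exp(-2*t) + C2*exp(-2*t)*sin(t).
For the particular solution try x_p = A0 + A1*t. Substituting and matching coefficients of each power of t gives A0 = 6/25, A1 = 6/5, so x_p = 6/25 + 6*t/5.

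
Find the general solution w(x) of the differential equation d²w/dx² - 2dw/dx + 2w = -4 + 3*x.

Characteristic equation r² - 2r + 2 = 0 has discriminant (-2)² - 4·(2) = -4 < 0, so r = 1 ± i.
Hence w_h = C1*cos(x)*exp(x) + C2*exp(x)*sin(x).
For the particular solution try w_p = A0 + A1*x. Substituting and matching coefficients of each power of x gives A0 = -1/2, A1 = 3/2, so w_p = -1/2 + 3*x/2.

w = -1/2 + 3*x/2 + C1*cos(x)*exp(x) + C2*exp(x)*sin(x)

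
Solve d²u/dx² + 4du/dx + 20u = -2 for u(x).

u = -1/10 + C1*cos(4*x)*exp(-2*x) + C2*exp(-2*x)*sin(4*x)

Characteristic equation r² + 4r + 20 = 0 has discriminant (4)² - 4·(20) = -64 < 0, so r = -2 ± 4i.
Hence u_h = C1*cos(4*x)*exp(-2*x) + C2*exp(-2*x)*sin(4*x).
For the particular solution try u_p = A0. Substituting and matching coefficients of each power of x gives A0 = -1/10, so u_p = -1/10.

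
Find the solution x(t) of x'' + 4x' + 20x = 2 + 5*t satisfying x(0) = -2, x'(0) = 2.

x = 1/20 + t/4 - 47*exp(-2*t)*sin(4*t)/80 - 41*cos(4*t)*exp(-2*t)/20

Characteristic equation r² + 4r + 20 = 0 has discriminant (4)² - 4·(20) = -64 < 0, so r = -2 ± 4i.
Hence x_h = C1*cos(4*t)*exp(-2*t) + C2*exp(-2*t)*sin(4*t).
For the particular solution try x_p = A0 + A1*t. Substituting and matching coefficients of each power of t gives A0 = 1/20, A1 = 1/4, so x_p = 1/20 + t/4.
General solution: x = 1/20 + t/4 + C1*cos(4*t)*exp(-2*t) + C2*exp(-2*t)*sin(4*t).
Apply the initial conditions: x(0) = 1/20 + C1 = -2 and x'(0) = 1/4 - 2*C1 + 4*C2 = 2. Solving gives C1 = -41/20, C2 = -47/80.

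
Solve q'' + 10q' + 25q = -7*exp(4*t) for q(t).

Characteristic equation r² + 10r + 25 = 0 has discriminant (10)² - 4·(25) = 0, so r = -5 is a repeated root.
Hence q_h = (C1 + C2*t)*exp(-5*t).
Try q_p = A*exp(4*t). Substituting into the equation and dividing by exp(4*t) gives A = -7/81, so q_p = -7*exp(4*t)/81.

q = -7*exp(4*t)/81 + C1*exp(-5*t) + C2*t*exp(-5*t)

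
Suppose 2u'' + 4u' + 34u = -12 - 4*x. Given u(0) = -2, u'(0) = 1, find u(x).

Divide through by 2: u'' + 2u' + 17u = -6 - 2*x.
Characteristic equation r² + 2r + 17 = 0 has discriminant (2)² - 4·(17) = -64 < 0, so r = -1 ± 4i.
Hence u_h = C1*cos(4*x)*exp(-x) + C2*exp(-x)*sin(4*x).
For the particular solution try u_p = A0 + A1*x. Substituting and matching coefficients of each power of x gives A0 = -98/289, A1 = -2/17, so u_p = -98/289 - 2*x/17.
General solution: u = -98/289 - 2*x/17 + C1*cos(4*x)*exp(-x) + C2*exp(-x)*sin(4*x).
Apply the initial conditions: u(0) = -98/289 + C1 = -2 and u'(0) = -2/17 - C1 + 4*C2 = 1. Solving gives C1 = -480/289, C2 = -157/1156.

u = -98/289 - 2*x/17 - 480*cos(4*x)*exp(-x)/289 - 157*exp(-x)*sin(4*x)/1156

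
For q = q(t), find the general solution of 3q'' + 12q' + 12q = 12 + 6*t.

Divide through by 3: q'' + 4q' + 4q = 4 + 2*t.
Characteristic equation r² + 4r + 4 = 0 has discriminant (4)² - 4·(4) = 0, so r = -2 is a repeated root.
Hence q_h = (C1 + C2*t)*exp(-2*t).
For the particular solution try q_p = A0 + A1*t. Substituting and matching coefficients of each power of t gives A0 = 1/2, A1 = 1/2, so q_p = 1/2 + t/2.

q = 1/2 + t/2 + C1*exp(-2*t) + C2*t*exp(-2*t)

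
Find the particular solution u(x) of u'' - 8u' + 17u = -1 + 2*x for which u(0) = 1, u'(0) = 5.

Characteristic equation r² - 8r + 17 = 0 has discriminant (-8)² - 4·(17) = -4 < 0, so r = 4 ± i.
Hence u_h = C1*cos(x)*exp(4*x) + C2*exp(4*x)*sin(x).
For the particular solution try u_p = A0 + A1*x. Substituting and matching coefficients of each power of x gives A0 = -1/289, A1 = 2/17, so u_p = -1/289 + 2*x/17.
General solution: u = -1/289 + 2*x/17 + C1*cos(x)*exp(4*x) + C2*exp(4*x)*sin(x).
Apply the initial conditions: u(0) = -1/289 + C1 = 1 and u'(0) = 2/17 + C2 + 4*C1 = 5. Solving gives C1 = 290/289, C2 = 251/289.

u = -1/289 + 2*x/17 + 251*exp(4*x)*sin(x)/289 + 290*cos(x)*exp(4*x)/289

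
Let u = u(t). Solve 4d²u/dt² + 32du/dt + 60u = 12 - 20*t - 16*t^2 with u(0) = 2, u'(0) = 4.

u = 883/3375 - 579*exp(-5*t)/125 - 11*t/225 - 4*t**2/15 + 172*exp(-3*t)/27

Divide through by 4: u'' + 8u' + 15u = 3 - 5*t - 4*t^2.
Characteristic equation r² + 8r + 15 = 0 factors as (r + 3)(r + 5) = 0, so r = -3, -5.
Hence u_h = C1*exp(-3*t) + C2*exp(-5*t).
For the particular solution try u_p = A0 + A1*t + A2*t^2. Substituting and matching coefficients of each power of t gives A0 = 883/3375, A1 = -11/225, A2 = -4/15, so u_p = 883/3375 - 11*t/225 - 4*t^2/15.
General solution: u = 883/3375 - 11*t/225 - 4*t^2/15 + C1*exp(-3*t) + C2*exp(-5*t).
Apply the initial conditions: u(0) = 883/3375 + C1 + C2 = 2 and u'(0) = -11/225 - 5*C2 - 3*C1 = 4. Solving gives C1 = 172/27, C2 = -579/125.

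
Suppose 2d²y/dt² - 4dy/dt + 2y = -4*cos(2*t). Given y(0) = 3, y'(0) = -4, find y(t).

Divide through by 2: y'' - 2y' + y = -2*cos(2*t).
Characteristic equation r² - 2r + 1 = 0 has discriminant (-2)² - 4·(1) = 0, so r = 1 is a repeated root.
Hence y_h = (C1 + C2*t)*exp(t).
Try y_p = A*cos(2*t) + B*sin(2*t). Substituting and equating the coefficients of cos(2t) and sin(2t) gives A = 6/25, B = 8/25, so y_p = 6*cos(2*t)/25 + 8*sin(2*t)/25.
General solution: y = 6*cos(2*t)/25 + 8*sin(2*t)/25 + C1*exp(t) + C2*t*exp(t).
Apply the initial conditions: y(0) = 6/25 + C1 = 3 and y'(0) = 16/25 + C1 + C2 = -4. Solving gives C1 = 69/25, C2 = -37/5.

y = 6*cos(2*t)/25 + 8*sin(2*t)/25 + 69*exp(t)/25 - 37*t*exp(t)/5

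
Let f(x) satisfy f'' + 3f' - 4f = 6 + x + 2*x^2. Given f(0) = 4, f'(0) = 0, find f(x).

f = -5/2 - x - x**2/2 + 11*exp(-4*x)/10 + 27*exp(x)/5

Characteristic equation r² + 3r - 4 = 0 factors as (r + 4)(r - 1) = 0, so r = -4, 1.
Hence f_h = C1*exp(-4*x) + C2*exp(x).
For the particular solution try f_p = A0 + A1*x + A2*x^2. Substituting and matching coefficients of each power of x gives A0 = -5/2, A1 = -1, A2 = -1/2, so f_p = -5/2 - x - x^2/2.
General solution: f = -5/2 - x - x^2/2 + C1*exp(-4*x) + C2*exp(x).
Apply the initial conditions: f(0) = -5/2 + C1 + C2 = 4 and f'(0) = -1 + C2 - 4*C1 = 0. Solving gives C1 = 11/10, C2 = 27/5.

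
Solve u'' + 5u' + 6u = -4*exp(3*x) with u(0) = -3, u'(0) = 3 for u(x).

u = -26*exp(-2*x)/5 - 2*exp(3*x)/15 + 7*exp(-3*x)/3

Characteristic equation r² + 5r + 6 = 0 factors as (r + 2)(r + 3) = 0, so r = -2, -3.
Hence u_h = C1*exp(-2*x) + C2*exp(-3*x).
Try u_p = A*exp(3*x). Substituting into the equation and dividing by exp(3*x) gives A = -2/15, so u_p = -2*exp(3*x)/15.
General solution: u = -2*exp(3*x)/15 + C1*exp(-2*x) + C2*exp(-3*x).
Apply the initial conditions: u(0) = -2/15 + C1 + C2 = -3 and u'(0) = -2/5 - 3*C2 - 2*C1 = 3. Solving gives C1 = -26/5, C2 = 7/3.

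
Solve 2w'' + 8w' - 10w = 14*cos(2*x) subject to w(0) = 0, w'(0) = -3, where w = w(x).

w = -63*cos(2*x)/145 - 4*exp(x)/15 + 56*sin(2*x)/145 + 61*exp(-5*x)/87

Divide through by 2: w'' + 4w' - 5w = 7*cos(2*x).
Characteristic equation r² + 4r - 5 = 0 factors as (r - 1)(r + 5) = 0, so r = 1, -5.
Hence w_h = C1*exp(x) + C2*exp(-5*x).
Try w_p = A*cos(2*x) + B*sin(2*x). Substituting and equating the coefficients of cos(2x) and sin(2x) gives A = -63/145, B = 56/145, so w_p = -63*cos(2*x)/145 + 56*sin(2*x)/145.
General solution: w = -63*cos(2*x)/145 + 56*sin(2*x)/145 + C1*exp(x) + C2*exp(-5*x).
Apply the initial conditions: w(0) = -63/145 + C1 + C2 = 0 and w'(0) = 112/145 + C1 - 5*C2 = -3. Solving gives C1 = -4/15, C2 = 61/87.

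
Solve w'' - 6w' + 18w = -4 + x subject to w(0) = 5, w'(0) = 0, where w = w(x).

Characteristic equation r² - 6r + 18 = 0 has discriminant (-6)² - 4·(18) = -36 < 0, so r = 3 ± 3i.
Hence w_h = C1*cos(3*x)*exp(3*x) + C2*exp(3*x)*sin(3*x).
For the particular solution try w_p = A0 + A1*x. Substituting and matching coefficients of each power of x gives A0 = -11/54, A1 = 1/18, so w_p = -11/54 + x/18.
General solution: w = -11/54 + x/18 + C1*cos(3*x)*exp(3*x) + C2*exp(3*x)*sin(3*x).
Apply the initial conditions: w(0) = -11/54 + C1 = 5 and w'(0) = 1/18 + 3*C1 + 3*C2 = 0. Solving gives C1 = 281/54, C2 = -47/9.

w = -11/54 + x/18 - 47*exp(3*x)*sin(3*x)/9 + 281*cos(3*x)*exp(3*x)/54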